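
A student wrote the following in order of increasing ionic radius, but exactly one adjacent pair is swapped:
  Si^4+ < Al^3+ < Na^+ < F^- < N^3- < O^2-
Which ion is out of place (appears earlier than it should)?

N^3-

Compare adjacent ions: they are isoelectronic (10 e⁻) and O has more protons than N (8 vs 7), making O^2- smaller — yet in this increasing list N^3- sits before O^2-. Nothing else is reversed, so N^3- should move one place to the right.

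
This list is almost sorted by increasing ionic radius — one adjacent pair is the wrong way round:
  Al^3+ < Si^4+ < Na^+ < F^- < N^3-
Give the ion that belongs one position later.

The pair Al^3+, Si^4+ is the wrong way round — both have 10 electrons but Z(Si)=14 > Z(Al)=13, so Si^4+ should be the smaller of the two. All other adjacent pairs agree with periodic trends, so Al^3+ is the misplaced ion.

Al^3+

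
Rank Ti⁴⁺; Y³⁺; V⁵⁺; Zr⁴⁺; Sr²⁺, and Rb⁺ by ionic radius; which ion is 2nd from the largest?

Tabulating Z and e⁻: V⁵⁺ (Z=23, 18 e⁻), Ti⁴⁺ (Z=22, 18 e⁻), Zr⁴⁺ (Z=40, 36 e⁻), Y³⁺ (Z=39, 36 e⁻), Sr²⁺ (Z=38, 36 e⁻), Rb⁺ (Z=37, 36 e⁻). V⁵⁺ < Ti⁴⁺ (isoelectronic, higher Z=23 is smaller); Ti⁴⁺ < Zr⁴⁺ (same group, period 4 vs 5); Zr⁴⁺ < Y³⁺ (both 36 e⁻, Z=40>39); Y³⁺ < Sr²⁺ (isoelectronic, higher Z=39 is smaller); Sr²⁺ < Rb⁺ (both 36 e⁻, Z=38>37).
That gives V⁵⁺ < Ti⁴⁺ < Zr⁴⁺ < Y³⁺ < Sr²⁺ < Rb⁺. From the largest end, number 2 is Sr²⁺.

Sr²⁺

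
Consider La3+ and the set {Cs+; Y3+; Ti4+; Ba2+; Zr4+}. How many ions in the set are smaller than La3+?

Electron counts and nuclear charges: Ti4+: 18 e⁻, Z=22, Zr4+: 36 e⁻, Z=40, Y3+: 36 e⁻, Z=39, La3+: 54 e⁻, Z=57, Ba2+: 54 e⁻, Z=56, Cs+: 54 e⁻, Z=55. Ti4+ < Zr4+ (same group, 1 shell fewer); Zr4+ < Y3+ (isoelectronic, higher Z=40 is smaller); Y3+ < La3+ (same group, period 5 vs 6); La3+ < Ba2+ (both 54 e⁻, Z=57>56); Ba2+ < Cs+ (both 54 e⁻, Z=56>55).
Placing each against La3+: smaller — Ti4+, Zr4+, Y3+; larger — Ba2+, Cs+. Count: 3.

3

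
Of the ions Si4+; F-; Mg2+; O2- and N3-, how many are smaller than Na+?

2

All of these have 10 electrons (isoelectronic). With the same electron cloud, the ion with the most protons pulls it in tightest. Nuclear charges: Si4+ (Z=14), Mg2+ (Z=12), Na+ (Z=11), F- (Z=9), O2- (Z=8), N3- (Z=7). Highest Z is smallest.
Ordering all of them (including Na+) by radius gives Si4+ < Mg2+ < Na+ < F- < O2- < N3-. Count: 2.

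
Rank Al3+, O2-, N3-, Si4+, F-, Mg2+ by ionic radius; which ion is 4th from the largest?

All of these have 10 electrons (isoelectronic). With the same electron cloud, the ion with the most protons pulls it in tightest. Nuclear charges: Si4+ (Z=14), Al3+ (Z=13), Mg2+ (Z=12), F- (Z=9), O2- (Z=8), N3- (Z=7). Highest Z is smallest.
So the order is Si4+ < Al3+ < Mg2+ < F- < O2- < N3-; the 4th-largest ion is Mg2+.

Mg2+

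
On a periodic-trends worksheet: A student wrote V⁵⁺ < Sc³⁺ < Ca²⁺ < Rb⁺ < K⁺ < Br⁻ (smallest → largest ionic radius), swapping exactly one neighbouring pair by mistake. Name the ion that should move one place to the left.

The pair Rb⁺, K⁺ is the wrong way round — same group and charge — period 4 sits above period 5, so K⁺ is smaller. All other adjacent pairs agree with periodic trends, so K⁺ is the misplaced ion.

K⁺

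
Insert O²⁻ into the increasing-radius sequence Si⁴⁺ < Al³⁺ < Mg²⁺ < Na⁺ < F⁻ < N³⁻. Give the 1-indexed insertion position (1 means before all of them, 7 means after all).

These species are isoelectronic with 10 electrons. The only difference is the number of protons: Si⁴⁺ (Z=14), Al³⁺ (Z=13), Mg²⁺ (Z=12), Na⁺ (Z=11), F⁻ (Z=9), O²⁻ (Z=8), N³⁻ (Z=7). The strongest nuclear pull (Si⁴⁺) gives the smallest ion.
Putting O²⁻ in gives Si⁴⁺ < Al³⁺ < Mg²⁺ < Na⁺ < F⁻ < O²⁻ < N³⁻; it lands at slot 6.

6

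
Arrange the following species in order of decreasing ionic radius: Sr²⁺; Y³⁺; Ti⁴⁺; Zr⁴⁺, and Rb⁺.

Electron counts and nuclear charges: Ti⁴⁺ (Z=22, 18 e⁻), Zr⁴⁺ (Z=40, 36 e⁻), Y³⁺ (Z=39, 36 e⁻), Sr²⁺ (Z=38, 36 e⁻), Rb⁺ (Z=37, 36 e⁻). Ti⁴⁺ < Zr⁴⁺ (same group, period 4 vs 5); Zr⁴⁺ < Y³⁺ (isoelectronic, higher Z=40 is smaller); Y³⁺ < Sr²⁺ (both 36 e⁻, Z=39>38); Sr²⁺ < Rb⁺ (isoelectronic, higher Z=38 is smaller).

Rb⁺ > Sr²⁺ > Y³⁺ > Zr⁴⁺ > Ti⁴⁺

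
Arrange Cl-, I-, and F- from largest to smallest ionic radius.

Same group, same charge. Going down the group adds an extra shell of electrons, so the ion gets larger: F- is highest in the group and smallest.

I- > Cl- > F-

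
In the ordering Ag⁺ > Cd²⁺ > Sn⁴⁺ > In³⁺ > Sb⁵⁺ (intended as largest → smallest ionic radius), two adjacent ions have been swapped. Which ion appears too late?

In³⁺

Scanning neighbour by neighbour, only Sn⁴⁺/In³⁺ violates a trend: both have 46 electrons but Z(Sn)=50 > Z(In)=49, so Sn⁴⁺ should be the smaller of the two. That makes In³⁺ the one sitting a position late relative to where it belongs.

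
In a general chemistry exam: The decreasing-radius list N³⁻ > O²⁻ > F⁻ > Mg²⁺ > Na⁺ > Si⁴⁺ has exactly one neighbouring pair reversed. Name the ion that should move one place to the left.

Scanning neighbour by neighbour, only Mg²⁺/Na⁺ violates a trend: both have 10 electrons but Z(Mg)=12 > Z(Na)=11, so Mg²⁺ should be the smaller of the two. That makes Na⁺ the one sitting a position late relative to where it belongs.

Na⁺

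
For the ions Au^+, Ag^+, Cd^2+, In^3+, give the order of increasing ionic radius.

In^3+ < Cd^2+ < Ag^+ < Au^+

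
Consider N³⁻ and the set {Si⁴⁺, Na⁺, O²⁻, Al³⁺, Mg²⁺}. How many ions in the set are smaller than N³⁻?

These species are isoelectronic with 10 electrons. The only difference is the number of protons: Si⁴⁺ (Z=14), Al³⁺ (Z=13), Mg²⁺ (Z=12), Na⁺ (Z=11), O²⁻ (Z=8), N³⁻ (Z=7). The strongest nuclear pull (Si⁴⁺) gives the smallest ion.
Placing each against N³⁻: smaller — Si⁴⁺, Al³⁺, Mg²⁺, Na⁺, O²⁻; larger — none. So 5 are smaller.

5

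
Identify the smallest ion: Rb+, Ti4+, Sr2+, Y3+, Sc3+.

Electron counts and nuclear charges: Ti4+: 18 e⁻, Z=22, Sc3+: 18 e⁻, Z=21, Y3+: 36 e⁻, Z=39, Sr2+: 36 e⁻, Z=38, Rb+: 36 e⁻, Z=37. Ti4+ < Sc3+ (isoelectronic, higher Z=22 is smaller); Sc3+ < Y3+ (same group, 1 shell fewer); Y3+ < Sr2+ (both 36 e⁻, Z=39>38); Sr2+ < Rb+ (both 36 e⁻, Z=38>37).

Ti4+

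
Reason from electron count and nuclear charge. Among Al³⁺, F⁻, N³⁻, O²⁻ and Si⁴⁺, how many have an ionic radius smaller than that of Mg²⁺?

2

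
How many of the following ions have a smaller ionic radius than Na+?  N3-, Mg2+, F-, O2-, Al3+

2

These species are isoelectronic with 10 electrons. The only difference is the number of protons: Al3+ (Z=13), Mg2+ (Z=12), Na+ (Z=11), F- (Z=9), O2- (Z=8), N3- (Z=7). The strongest nuclear pull (Al3+) gives the smallest ion.
Overall: Al3+ < Mg2+ < Na+ < F- < O2- < N3-. Na+ has 2 below it and 3 above. That's 2.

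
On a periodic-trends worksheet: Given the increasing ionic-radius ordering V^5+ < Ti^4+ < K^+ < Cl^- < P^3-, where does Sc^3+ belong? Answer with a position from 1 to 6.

Each ion has 18 electrons. The ranking follows nuclear charge in reverse — greater Z gives a smaller radius. V^5+ (Z=23), Ti^4+ (Z=22), Sc^3+ (Z=21), K^+ (Z=19), Cl^- (Z=17), P^3- (Z=15).
Merged order: V^5+ < Ti^4+ < Sc^3+ < K^+ < Cl^- < P^3- — Sc^3+ is number 3.

3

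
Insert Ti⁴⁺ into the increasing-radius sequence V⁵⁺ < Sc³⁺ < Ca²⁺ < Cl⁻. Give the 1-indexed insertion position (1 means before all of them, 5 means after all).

These species are isoelectronic with 18 electrons. The only difference is the number of protons: V⁵⁺ (Z=23), Ti⁴⁺ (Z=22), Sc³⁺ (Z=21), Ca²⁺ (Z=20), Cl⁻ (Z=17). The strongest nuclear pull (V⁵⁺) gives the smallest ion.
The complete sequence is V⁵⁺ < Ti⁴⁺ < Sc³⁺ < Ca²⁺ < Cl⁻. Ti⁴⁺ sits at position 2.

2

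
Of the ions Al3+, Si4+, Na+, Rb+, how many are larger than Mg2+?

2

Si4+ (Z=14, 10 e⁻), Al3+ (Z=13, 10 e⁻), Mg2+ (Z=12, 10 e⁻), Na+ (Z=11, 10 e⁻), Rb+ (Z=37, 36 e⁻). Si4+ < Al3+ (both 10 e⁻, Z=14>13); Al3+ < Mg2+ (isoelectronic, higher Z=13 is smaller); Mg2+ < Na+ (isoelectronic, higher Z=12 is smaller); Na+ < Rb+ (same group, 2 shells fewer).
Ordering all of them (including Mg2+) by radius gives Si4+ < Al3+ < Mg2+ < Na+ < Rb+. So 2 are larger.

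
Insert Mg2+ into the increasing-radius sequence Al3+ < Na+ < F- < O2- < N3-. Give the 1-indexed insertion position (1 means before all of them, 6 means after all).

2

These species are isoelectronic with 10 electrons. The only difference is the number of protons: Al3+ (Z=13), Mg2+ (Z=12), Na+ (Z=11), F- (Z=9), O2- (Z=8), N3- (Z=7). The strongest nuclear pull (Al3+) gives the smallest ion.
Merged order: Al3+ < Mg2+ < Na+ < F- < O2- < N3- — Mg2+ is number 2.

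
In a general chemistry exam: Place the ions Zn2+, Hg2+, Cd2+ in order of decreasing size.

Hg2+ > Cd2+ > Zn2+

All are in the same group with charge +2. Radius grows down the group as n (the outermost shell) increases.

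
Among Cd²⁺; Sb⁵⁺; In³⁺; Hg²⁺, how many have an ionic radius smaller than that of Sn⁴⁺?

Electron counts and nuclear charges: Sb⁵⁺ (Z=51, 46 e⁻), Sn⁴⁺ (Z=50, 46 e⁻), In³⁺ (Z=49, 46 e⁻), Cd²⁺ (Z=48, 46 e⁻), Hg²⁺ (Z=80, 78 e⁻). Sb⁵⁺ < Sn⁴⁺ (isoelectronic, higher Z=51 is smaller); Sn⁴⁺ < In³⁺ (both 46 e⁻, Z=50>49); In³⁺ < Cd²⁺ (isoelectronic, higher Z=49 is smaller); Cd²⁺ < Hg²⁺ (same group, 1 shell fewer).
Overall: Sb⁵⁺ < Sn⁴⁺ < In³⁺ < Cd²⁺ < Hg²⁺. Sn⁴⁺ has 1 below it and 3 above. That's 1.

1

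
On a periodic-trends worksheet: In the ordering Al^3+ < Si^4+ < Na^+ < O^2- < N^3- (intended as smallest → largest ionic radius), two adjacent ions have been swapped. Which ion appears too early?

Al^3+

Compare adjacent ions: they are isoelectronic (10 e⁻) and Si has more protons than Al (14 vs 13), making Si^4+ smaller — yet in this increasing list Al^3+ sits before Si^4+. Nothing else is reversed, so Al^3+ should move one place to the right.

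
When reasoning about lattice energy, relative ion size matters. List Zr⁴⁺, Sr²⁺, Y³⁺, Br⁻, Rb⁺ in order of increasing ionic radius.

All of these have 36 electrons (isoelectronic). With the same electron cloud, the ion with the most protons pulls it in tightest. Nuclear charges: Zr⁴⁺ (Z=40), Y³⁺ (Z=39), Sr²⁺ (Z=38), Rb⁺ (Z=37), Br⁻ (Z=35). Highest Z is smallest.

Zr⁴⁺ < Y³⁺ < Sr²⁺ < Rb⁺ < Br⁻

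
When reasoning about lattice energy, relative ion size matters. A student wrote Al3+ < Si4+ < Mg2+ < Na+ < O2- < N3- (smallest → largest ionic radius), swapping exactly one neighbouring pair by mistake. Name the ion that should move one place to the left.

Check each adjacent pair. Al3+ and Si4+ are reversed: both have 10 electrons but Z(Si)=14 > Z(Al)=13, so Si4+ should be the smaller of the two. No other neighbouring pair contradicts the periodic trends, so Si4+ is the ion listed too late.

Si4+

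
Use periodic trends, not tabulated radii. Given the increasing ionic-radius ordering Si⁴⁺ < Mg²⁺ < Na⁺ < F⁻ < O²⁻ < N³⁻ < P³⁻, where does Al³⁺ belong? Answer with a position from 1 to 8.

Electron counts and nuclear charges: Si⁴⁺ has 10 e⁻ (Z=14), Al³⁺ has 10 e⁻ (Z=13), Mg²⁺ has 10 e⁻ (Z=12), Na⁺ has 10 e⁻ (Z=11), F⁻ has 10 e⁻ (Z=9), O²⁻ has 10 e⁻ (Z=8), N³⁻ has 10 e⁻ (Z=7), P³⁻ has 18 e⁻ (Z=15). Si⁴⁺ < Al³⁺ (isoelectronic, higher Z=14 is smaller); Al³⁺ < Mg²⁺ (isoelectronic, higher Z=13 is smaller); Mg²⁺ < Na⁺ (both 10 e⁻, Z=12>11); Na⁺ < F⁻ (both 10 e⁻, Z=11>9); F⁻ < O²⁻ (isoelectronic, higher Z=9 is smaller); O²⁻ < N³⁻ (isoelectronic, higher Z=8 is smaller); N³⁻ < P³⁻ (same group, period 2 vs 3).
Putting Al³⁺ in gives Si⁴⁺ < Al³⁺ < Mg²⁺ < Na⁺ < F⁻ < O²⁻ < N³⁻ < P³⁻; it lands at slot 2.

2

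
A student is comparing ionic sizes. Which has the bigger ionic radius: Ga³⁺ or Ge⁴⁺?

Ga³⁺

All of these have 28 electrons (isoelectronic). With the same electron cloud, the ion with the most protons pulls it in tightest. Nuclear charges: Ge⁴⁺ (Z=32), Ga³⁺ (Z=31). Highest Z is smallest.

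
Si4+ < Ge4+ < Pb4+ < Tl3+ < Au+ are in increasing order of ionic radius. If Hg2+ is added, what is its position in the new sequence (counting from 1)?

5

Tabulating Z and e⁻: Si4+: 10 e⁻, Z=14, Ge4+: 28 e⁻, Z=32, Pb4+: 78 e⁻, Z=82, Tl3+: 78 e⁻, Z=81, Hg2+: 78 e⁻, Z=80, Au+: 78 e⁻, Z=79. Si4+ < Ge4+ (same group, period 3 vs 4); Ge4+ < Pb4+ (same group, period 4 vs 6); Pb4+ < Tl3+ (both 78 e⁻, Z=82>81); Tl3+ < Hg2+ (isoelectronic, higher Z=81 is smaller); Hg2+ < Au+ (isoelectronic, higher Z=80 is smaller).
The complete sequence is Si4+ < Ge4+ < Pb4+ < Tl3+ < Hg2+ < Au+. Hg2+ sits at position 5.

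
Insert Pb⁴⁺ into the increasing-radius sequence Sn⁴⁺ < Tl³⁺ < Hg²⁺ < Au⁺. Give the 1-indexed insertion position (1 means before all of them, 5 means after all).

2

First list Z and electron count for each: Sn⁴⁺ has 46 e⁻ (Z=50), Pb⁴⁺ has 78 e⁻ (Z=82), Tl³⁺ has 78 e⁻ (Z=81), Hg²⁺ has 78 e⁻ (Z=80), Au⁺ has 78 e⁻ (Z=79). Sn⁴⁺ < Pb⁴⁺ (same group, period 5 vs 6); Pb⁴⁺ < Tl³⁺ (both 78 e⁻, Z=82>81); Tl³⁺ < Hg²⁺ (isoelectronic, higher Z=81 is smaller); Hg²⁺ < Au⁺ (both 78 e⁻, Z=80>79).
Merged order: Sn⁴⁺ < Pb⁴⁺ < Tl³⁺ < Hg²⁺ < Au⁺ — Pb⁴⁺ is number 2.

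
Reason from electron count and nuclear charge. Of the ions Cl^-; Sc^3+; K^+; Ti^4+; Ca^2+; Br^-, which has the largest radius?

Work out protons and electrons: Ti^4+ (Z=22, 18 e⁻), Sc^3+ (Z=21, 18 e⁻), Ca^2+ (Z=20, 18 e⁻), K^+ (Z=19, 18 e⁻), Cl^- (Z=17, 18 e⁻), Br^- (Z=35, 36 e⁻). Ti^4+ < Sc^3+ (isoelectronic, higher Z=22 is smaller); Sc^3+ < Ca^2+ (both 18 e⁻, Z=21>20); Ca^2+ < K^+ (both 18 e⁻, Z=20>19); K^+ < Cl^- (isoelectronic, higher Z=19 is smaller); Cl^- < Br^- (same group, period 3 vs 4).

Br^-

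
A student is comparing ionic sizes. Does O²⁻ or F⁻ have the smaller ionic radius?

All of these have 10 electrons (isoelectronic). With the same electron cloud, the ion with the most protons pulls it in tightest. Nuclear charges: F⁻ (Z=9), O²⁻ (Z=8). Highest Z is smallest.

F⁻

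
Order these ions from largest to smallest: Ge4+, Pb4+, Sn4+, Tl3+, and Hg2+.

Tabulating Z and e⁻: Ge4+ (Z=32, 28 e⁻), Sn4+ (Z=50, 46 e⁻), Pb4+ (Z=82, 78 e⁻), Tl3+ (Z=81, 78 e⁻), Hg2+ (Z=80, 78 e⁻). Ge4+ < Sn4+ (same group, period 4 vs 5); Sn4+ < Pb4+ (same group, period 5 vs 6); Pb4+ < Tl3+ (both 78 e⁻, Z=82>81); Tl3+ < Hg2+ (isoelectronic, higher Z=81 is smaller).

Hg2+ > Tl3+ > Pb4+ > Sn4+ > Ge4+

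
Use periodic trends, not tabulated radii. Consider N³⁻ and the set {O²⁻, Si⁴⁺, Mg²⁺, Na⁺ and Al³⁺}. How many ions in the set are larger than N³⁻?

0

All of these have 10 electrons (isoelectronic). With the same electron cloud, the ion with the most protons pulls it in tightest. Nuclear charges: Si⁴⁺ (Z=14), Al³⁺ (Z=13), Mg²⁺ (Z=12), Na⁺ (Z=11), O²⁻ (Z=8), N³⁻ (Z=7). Highest Z is smallest.
Placing each against N³⁻: smaller — Si⁴⁺, Al³⁺, Mg²⁺, Na⁺, O²⁻; larger — none. That's 0.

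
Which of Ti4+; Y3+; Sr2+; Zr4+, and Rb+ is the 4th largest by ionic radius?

First list Z and electron count for each: Ti4+ has 18 e⁻ (Z=22), Zr4+ has 36 e⁻ (Z=40), Y3+ has 36 e⁻ (Z=39), Sr2+ has 36 e⁻ (Z=38), Rb+ has 36 e⁻ (Z=37). Ti4+ < Zr4+ (same group, period 4 vs 5); Zr4+ < Y3+ (isoelectronic, higher Z=40 is smaller); Y3+ < Sr2+ (both 36 e⁻, Z=39>38); Sr2+ < Rb+ (both 36 e⁻, Z=38>37).
So the order is Ti4+ < Zr4+ < Y3+ < Sr2+ < Rb+; the 4th-largest ion is Zr4+.

Zr4+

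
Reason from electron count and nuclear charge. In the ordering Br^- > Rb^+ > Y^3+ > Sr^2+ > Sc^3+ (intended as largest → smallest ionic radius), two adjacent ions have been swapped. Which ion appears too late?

Scanning neighbour by neighbour, only Y^3+/Sr^2+ violates a trend: Y^3+ and Sr^2+ share 36 electrons; the higher nuclear charge on Y (Z=39) contracts it more, so Y^3+ < Sr^2+. That makes Sr^2+ the one sitting a position late relative to where it belongs.

Sr^2+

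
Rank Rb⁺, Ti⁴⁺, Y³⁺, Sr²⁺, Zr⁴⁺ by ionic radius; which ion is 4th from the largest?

Zr⁴⁺

Work out protons and electrons: Ti⁴⁺: 18 e⁻, Z=22, Zr⁴⁺: 36 e⁻, Z=40, Y³⁺: 36 e⁻, Z=39, Sr²⁺: 36 e⁻, Z=38, Rb⁺: 36 e⁻, Z=37. Ti⁴⁺ < Zr⁴⁺ (same group, period 4 vs 5); Zr⁴⁺ < Y³⁺ (isoelectronic, higher Z=40 is smaller); Y³⁺ < Sr²⁺ (both 36 e⁻, Z=39>38); Sr²⁺ < Rb⁺ (both 36 e⁻, Z=38>37).
That gives Ti⁴⁺ < Zr⁴⁺ < Y³⁺ < Sr²⁺ < Rb⁺. From the largest end, number 4 is Zr⁴⁺.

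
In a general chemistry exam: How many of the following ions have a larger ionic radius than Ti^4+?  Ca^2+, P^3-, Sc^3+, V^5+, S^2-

4

These species are isoelectronic with 18 electrons. The only difference is the number of protons: V^5+ (Z=23), Ti^4+ (Z=22), Sc^3+ (Z=21), Ca^2+ (Z=20), S^2- (Z=16), P^3- (Z=15). The strongest nuclear pull (V^5+) gives the smallest ion.
Ordering all of them (including Ti^4+) by radius gives V^5+ < Ti^4+ < Sc^3+ < Ca^2+ < S^2- < P^3-. Count: 4.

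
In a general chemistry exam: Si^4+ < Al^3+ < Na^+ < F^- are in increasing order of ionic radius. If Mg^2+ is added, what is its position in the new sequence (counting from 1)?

3

Each ion has 10 electrons. The ranking follows nuclear charge in reverse — greater Z gives a smaller radius. Si^4+ (Z=14), Al^3+ (Z=13), Mg^2+ (Z=12), Na^+ (Z=11), F^- (Z=9).
With Mg^2+ included the full order is Si^4+ < Al^3+ < Mg^2+ < Na^+ < F^-, so it takes position 3.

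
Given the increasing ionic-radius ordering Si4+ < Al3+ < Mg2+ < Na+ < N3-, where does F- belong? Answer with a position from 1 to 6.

These species are isoelectronic with 10 electrons. The only difference is the number of protons: Si4+ (Z=14), Al3+ (Z=13), Mg2+ (Z=12), Na+ (Z=11), F- (Z=9), N3- (Z=7). The strongest nuclear pull (Si4+) gives the smallest ion.
With F- included the full order is Si4+ < Al3+ < Mg2+ < Na+ < F- < N3-, so it takes position 5.

5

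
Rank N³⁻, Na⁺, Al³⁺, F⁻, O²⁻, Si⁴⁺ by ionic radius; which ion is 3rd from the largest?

F⁻

Each ion has 10 electrons. The ranking follows nuclear charge in reverse — greater Z gives a smaller radius. Si⁴⁺ (Z=14), Al³⁺ (Z=13), Na⁺ (Z=11), F⁻ (Z=9), O²⁻ (Z=8), N³⁻ (Z=7).
Ordering: Si⁴⁺ < Al³⁺ < Na⁺ < F⁻ < O²⁻ < N³⁻. The 3rd largest is F⁻.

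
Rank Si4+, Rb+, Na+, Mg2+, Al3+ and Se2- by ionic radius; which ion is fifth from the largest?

Electron counts and nuclear charges: Si4+ has 10 e⁻ (Z=14), Al3+ has 10 e⁻ (Z=13), Mg2+ has 10 e⁻ (Z=12), Na+ has 10 e⁻ (Z=11), Rb+ has 36 e⁻ (Z=37), Se2- has 36 e⁻ (Z=34). Si4+ < Al3+ (isoelectronic, higher Z=14 is smaller); Al3+ < Mg2+ (isoelectronic, higher Z=13 is smaller); Mg2+ < Na+ (isoelectronic, higher Z=12 is smaller); Na+ < Rb+ (same group, period 3 vs 5); Rb+ < Se2- (both 36 e⁻, Z=37>34).
Ordering: Si4+ < Al3+ < Mg2+ < Na+ < Rb+ < Se2-. The fifth largest is Al3+.

Al3+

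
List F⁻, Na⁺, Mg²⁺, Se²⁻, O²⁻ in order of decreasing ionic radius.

Se²⁻ > O²⁻ > F⁻ > Na⁺ > Mg²⁺

First list Z and electron count for each: Mg²⁺: 10 e⁻, Z=12, Na⁺: 10 e⁻, Z=11, F⁻: 10 e⁻, Z=9, O²⁻: 10 e⁻, Z=8, Se²⁻: 36 e⁻, Z=34. Mg²⁺ < Na⁺ (isoelectronic, higher Z=12 is smaller); Na⁺ < F⁻ (both 10 e⁻, Z=11>9); F⁻ < O²⁻ (isoelectronic, higher Z=9 is smaller); O²⁻ < Se²⁻ (same group, 2 shells fewer).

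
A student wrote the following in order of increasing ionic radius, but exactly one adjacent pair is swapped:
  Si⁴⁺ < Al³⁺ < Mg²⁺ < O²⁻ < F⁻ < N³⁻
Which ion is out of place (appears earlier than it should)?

Scanning neighbour by neighbour, only O²⁻/F⁻ violates a trend: they are isoelectronic (10 e⁻) and F has more protons than O (9 vs 8), making F⁻ smaller. That makes O²⁻ the one sitting a position early relative to where it belongs.

O²⁻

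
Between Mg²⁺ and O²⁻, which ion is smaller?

Mg²⁺

Isoelectronic series (10 e⁻ each). Size is set by nuclear charge: more protons means a smaller ion. Mg²⁺ (Z=12), O²⁻ (Z=8).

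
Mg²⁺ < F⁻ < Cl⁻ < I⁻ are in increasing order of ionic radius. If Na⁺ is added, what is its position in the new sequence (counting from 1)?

2

Electron counts and nuclear charges: Mg²⁺: 10 e⁻, Z=12, Na⁺: 10 e⁻, Z=11, F⁻: 10 e⁻, Z=9, Cl⁻: 18 e⁻, Z=17, I⁻: 54 e⁻, Z=53. Mg²⁺ < Na⁺ (both 10 e⁻, Z=12>11); Na⁺ < F⁻ (both 10 e⁻, Z=11>9); F⁻ < Cl⁻ (same group, period 2 vs 3); Cl⁻ < I⁻ (same group, 2 shells fewer).
The complete sequence is Mg²⁺ < Na⁺ < F⁻ < Cl⁻ < I⁻. Na⁺ sits at position 2.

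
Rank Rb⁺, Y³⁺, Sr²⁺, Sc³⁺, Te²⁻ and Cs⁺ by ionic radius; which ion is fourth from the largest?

Sr²⁺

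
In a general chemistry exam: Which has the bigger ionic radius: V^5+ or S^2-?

S^2-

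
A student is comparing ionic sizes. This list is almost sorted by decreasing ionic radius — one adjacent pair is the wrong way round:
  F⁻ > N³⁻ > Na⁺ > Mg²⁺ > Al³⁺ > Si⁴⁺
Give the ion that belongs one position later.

F⁻

Scanning neighbour by neighbour, only F⁻/N³⁻ violates a trend: they are isoelectronic (10 e⁻) and F has more protons than N (9 vs 7), making F⁻ smaller. That makes F⁻ the one sitting a position early relative to where it belongs.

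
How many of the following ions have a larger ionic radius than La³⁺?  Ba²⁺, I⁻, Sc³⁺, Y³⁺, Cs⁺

3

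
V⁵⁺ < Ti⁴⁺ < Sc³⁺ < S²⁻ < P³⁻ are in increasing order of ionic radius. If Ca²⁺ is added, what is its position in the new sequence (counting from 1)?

4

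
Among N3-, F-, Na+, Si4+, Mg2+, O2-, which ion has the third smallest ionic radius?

Na+

Isoelectronic series (10 e⁻ each). Size is set by nuclear charge: more protons means a smaller ion. Si4+ (Z=14), Mg2+ (Z=12), Na+ (Z=11), F- (Z=9), O2- (Z=8), N3- (Z=7).
Ordering: Si4+ < Mg2+ < Na+ < F- < O2- < N3-. The third smallest is Na+.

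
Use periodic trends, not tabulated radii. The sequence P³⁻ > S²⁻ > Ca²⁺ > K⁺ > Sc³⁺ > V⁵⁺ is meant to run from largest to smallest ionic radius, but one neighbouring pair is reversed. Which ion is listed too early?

Ca²⁺

The pair Ca²⁺, K⁺ is the wrong way round — both have 18 electrons but Z(Ca)=20 > Z(K)=19, so Ca²⁺ should be the smaller of the two. All other adjacent pairs agree with periodic trends, so Ca²⁺ is the misplaced ion.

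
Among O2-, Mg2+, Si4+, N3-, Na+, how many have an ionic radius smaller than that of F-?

3

All of these have 10 electrons (isoelectronic). With the same electron cloud, the ion with the most protons pulls it in tightest. Nuclear charges: Si4+ (Z=14), Mg2+ (Z=12), Na+ (Z=11), F- (Z=9), O2- (Z=8), N3- (Z=7). Highest Z is smallest.
Relative to F-, the ions that are smaller are Si4+, Mg2+, Na+. That's 3.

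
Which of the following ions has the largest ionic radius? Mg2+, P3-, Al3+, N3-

P3-

Tabulating Z and e⁻: Al3+ has 10 e⁻ (Z=13), Mg2+ has 10 e⁻ (Z=12), N3- has 10 e⁻ (Z=7), P3- has 18 e⁻ (Z=15). Al3+ < Mg2+ (both 10 e⁻, Z=13>12); Mg2+ < N3- (isoelectronic, higher Z=12 is smaller); N3- < P3- (same group, 1 shell fewer).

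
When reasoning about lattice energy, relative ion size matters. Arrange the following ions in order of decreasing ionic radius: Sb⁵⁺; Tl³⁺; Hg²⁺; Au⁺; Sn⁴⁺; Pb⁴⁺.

Au⁺ > Hg²⁺ > Tl³⁺ > Pb⁴⁺ > Sn⁴⁺ > Sb⁵⁺

Work out protons and electrons: Sb⁵⁺ has 46 e⁻ (Z=51), Sn⁴⁺ has 46 e⁻ (Z=50), Pb⁴⁺ has 78 e⁻ (Z=82), Tl³⁺ has 78 e⁻ (Z=81), Hg²⁺ has 78 e⁻ (Z=80), Au⁺ has 78 e⁻ (Z=79). Sb⁵⁺ < Sn⁴⁺ (both 46 e⁻, Z=51>50); Sn⁴⁺ < Pb⁴⁺ (same group, period 5 vs 6); Pb⁴⁺ < Tl³⁺ (isoelectronic, higher Z=82 is smaller); Tl³⁺ < Hg²⁺ (both 78 e⁻, Z=81>80); Hg²⁺ < Au⁺ (isoelectronic, higher Z=80 is smaller).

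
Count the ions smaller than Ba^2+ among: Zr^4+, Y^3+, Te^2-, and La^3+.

Electron counts and nuclear charges: Zr^4+ has 36 e⁻ (Z=40), Y^3+ has 36 e⁻ (Z=39), La^3+ has 54 e⁻ (Z=57), Ba^2+ has 54 e⁻ (Z=56), Te^2- has 54 e⁻ (Z=52). Zr^4+ < Y^3+ (both 36 e⁻, Z=40>39); Y^3+ < La^3+ (same group, 1 shell fewer); La^3+ < Ba^2+ (isoelectronic, higher Z=57 is smaller); Ba^2+ < Te^2- (both 54 e⁻, Z=56>52).
Placing each against Ba^2+: smaller — Zr^4+, Y^3+, La^3+; larger — Te^2-. Count: 3.

3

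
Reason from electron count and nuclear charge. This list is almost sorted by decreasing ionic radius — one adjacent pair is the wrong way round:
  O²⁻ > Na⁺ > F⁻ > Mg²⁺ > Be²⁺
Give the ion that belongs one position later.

Compare adjacent ions: they are isoelectronic (10 e⁻) and Na has more protons than F (11 vs 9), making Na⁺ smaller — yet in this decreasing list Na⁺ sits before F⁻. Nothing else is reversed, so Na⁺ should move one place to the right.

Na⁺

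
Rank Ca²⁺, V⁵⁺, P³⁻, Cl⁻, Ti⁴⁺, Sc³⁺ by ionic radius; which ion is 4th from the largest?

Sc³⁺

Each ion has 18 electrons. The ranking follows nuclear charge in reverse — greater Z gives a smaller radius. V⁵⁺ (Z=23), Ti⁴⁺ (Z=22), Sc³⁺ (Z=21), Ca²⁺ (Z=20), Cl⁻ (Z=17), P³⁻ (Z=15).
So the order is V⁵⁺ < Ti⁴⁺ < Sc³⁺ < Ca²⁺ < Cl⁻ < P³⁻; the 4th-largest ion is Sc³⁺.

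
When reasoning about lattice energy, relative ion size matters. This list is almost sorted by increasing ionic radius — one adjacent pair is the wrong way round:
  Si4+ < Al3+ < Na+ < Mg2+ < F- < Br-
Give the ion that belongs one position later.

Na+

Scanning neighbour by neighbour, only Na+/Mg2+ violates a trend: Mg2+ and Na+ share 10 electrons; the higher nuclear charge on Mg (Z=12) contracts it more, so Mg2+ < Na+. That makes Na+ the one sitting a position early relative to where it belongs.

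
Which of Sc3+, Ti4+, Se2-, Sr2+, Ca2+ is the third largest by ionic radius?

Ca2+

First list Z and electron count for each: Ti4+ (Z=22, 18 e⁻), Sc3+ (Z=21, 18 e⁻), Ca2+ (Z=20, 18 e⁻), Sr2+ (Z=38, 36 e⁻), Se2- (Z=34, 36 e⁻). Ti4+ < Sc3+ (both 18 e⁻, Z=22>21); Sc3+ < Ca2+ (isoelectronic, higher Z=21 is smaller); Ca2+ < Sr2+ (same group, period 4 vs 5); Sr2+ < Se2- (isoelectronic, higher Z=38 is smaller).
So the order is Ti4+ < Sc3+ < Ca2+ < Sr2+ < Se2-; the 3rd-largest ion is Ca2+.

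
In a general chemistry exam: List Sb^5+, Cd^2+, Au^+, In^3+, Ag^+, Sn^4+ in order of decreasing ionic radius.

First list Z and electron count for each: Sb^5+: 46 e⁻, Z=51, Sn^4+: 46 e⁻, Z=50, In^3+: 46 e⁻, Z=49, Cd^2+: 46 e⁻, Z=48, Ag^+: 46 e⁻, Z=47, Au^+: 78 e⁻, Z=79. Sb^5+ < Sn^4+ (isoelectronic, higher Z=51 is smaller); Sn^4+ < In^3+ (both 46 e⁻, Z=50>49); In^3+ < Cd^2+ (both 46 e⁻, Z=49>48); Cd^2+ < Ag^+ (isoelectronic, higher Z=48 is smaller); Ag^+ < Au^+ (same group, period 5 vs 6).

Au^+ > Ag^+ > Cd^2+ > In^3+ > Sn^4+ > Sb^5+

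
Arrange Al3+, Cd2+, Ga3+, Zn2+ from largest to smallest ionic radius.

Cd2+ > Zn2+ > Ga3+ > Al3+

Electron counts and nuclear charges: Al3+: 10 e⁻, Z=13, Ga3+: 28 e⁻, Z=31, Zn2+: 28 e⁻, Z=30, Cd2+: 46 e⁻, Z=48. Al3+ < Ga3+ (same group, period 3 vs 4); Ga3+ < Zn2+ (both 28 e⁻, Z=31>30); Zn2+ < Cd2+ (same group, 1 shell fewer).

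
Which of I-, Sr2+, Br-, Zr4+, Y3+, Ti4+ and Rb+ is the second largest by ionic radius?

Ti4+: 18 e⁻, Z=22, Zr4+: 36 e⁻, Z=40, Y3+: 36 e⁻, Z=39, Sr2+: 36 e⁻, Z=38, Rb+: 36 e⁻, Z=37, Br-: 36 e⁻, Z=35, I-: 54 e⁻, Z=53. Ti4+ < Zr4+ (same group, period 4 vs 5); Zr4+ < Y3+ (isoelectronic, higher Z=40 is smaller); Y3+ < Sr2+ (both 36 e⁻, Z=39>38); Sr2+ < Rb+ (both 36 e⁻, Z=38>37); Rb+ < Br- (isoelectronic, higher Z=37 is smaller); Br- < I- (same group, period 4 vs 5).
Ordering: Ti4+ < Zr4+ < Y3+ < Sr2+ < Rb+ < Br- < I-. The second largest is Br-.

Br-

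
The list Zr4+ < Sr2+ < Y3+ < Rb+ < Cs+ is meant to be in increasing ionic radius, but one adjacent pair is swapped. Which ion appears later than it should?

Y3+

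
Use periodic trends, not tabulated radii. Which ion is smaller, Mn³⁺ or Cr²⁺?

Mn³⁺

These species are isoelectronic with 22 electrons. The only difference is the number of protons: Mn³⁺ (Z=25), Cr²⁺ (Z=24). The strongest nuclear pull (Mn³⁺) gives the smallest ion.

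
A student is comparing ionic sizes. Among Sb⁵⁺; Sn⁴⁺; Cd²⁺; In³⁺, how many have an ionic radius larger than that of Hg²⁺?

Electron counts and nuclear charges: Sb⁵⁺ has 46 e⁻ (Z=51), Sn⁴⁺ has 46 e⁻ (Z=50), In³⁺ has 46 e⁻ (Z=49), Cd²⁺ has 46 e⁻ (Z=48), Hg²⁺ has 78 e⁻ (Z=80). Sb⁵⁺ < Sn⁴⁺ (both 46 e⁻, Z=51>50); Sn⁴⁺ < In³⁺ (isoelectronic, higher Z=50 is smaller); In³⁺ < Cd²⁺ (isoelectronic, higher Z=49 is smaller); Cd²⁺ < Hg²⁺ (same group, 1 shell fewer).
Ordering all of them (including Hg²⁺) by radius gives Sb⁵⁺ < Sn⁴⁺ < In³⁺ < Cd²⁺ < Hg²⁺. That's 0.

0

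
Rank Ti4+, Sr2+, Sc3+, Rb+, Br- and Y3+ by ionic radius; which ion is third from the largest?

Sr2+

Ti4+: 18 e⁻, Z=22, Sc3+: 18 e⁻, Z=21, Y3+: 36 e⁻, Z=39, Sr2+: 36 e⁻, Z=38, Rb+: 36 e⁻, Z=37, Br-: 36 e⁻, Z=35. Ti4+ < Sc3+ (isoelectronic, higher Z=22 is smaller); Sc3+ < Y3+ (same group, period 4 vs 5); Y3+ < Sr2+ (isoelectronic, higher Z=39 is smaller); Sr2+ < Rb+ (both 36 e⁻, Z=38>37); Rb+ < Br- (both 36 e⁻, Z=37>35).
Ordering: Ti4+ < Sc3+ < Y3+ < Sr2+ < Rb+ < Br-. The third largest is Sr2+.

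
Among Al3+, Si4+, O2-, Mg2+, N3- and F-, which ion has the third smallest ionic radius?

Isoelectronic series (10 e⁻ each). Size is set by nuclear charge: more protons means a smaller ion. Si4+ (Z=14), Al3+ (Z=13), Mg2+ (Z=12), F- (Z=9), O2- (Z=8), N3- (Z=7).
Full ascending order: Si4+ < Al3+ < Mg2+ < F- < O2- < N3-. Counting from the smallest, position 3 is Mg2+.

Mg2+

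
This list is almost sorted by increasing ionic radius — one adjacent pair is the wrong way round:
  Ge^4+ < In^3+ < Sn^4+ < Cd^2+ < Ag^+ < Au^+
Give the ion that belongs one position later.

Compare adjacent ions: both have 46 electrons but Z(Sn)=50 > Z(In)=49, so Sn^4+ should be the smaller of the two — yet in this increasing list In^3+ sits before Sn^4+. Nothing else is reversed, so In^3+ should move one place to the right.

In^3+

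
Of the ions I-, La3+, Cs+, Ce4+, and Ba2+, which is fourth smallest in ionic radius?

Cs+

Isoelectronic series (54 e⁻ each). Size is set by nuclear charge: more protons means a smaller ion. Ce4+ (Z=58), La3+ (Z=57), Ba2+ (Z=56), Cs+ (Z=55), I- (Z=53).
That gives Ce4+ < La3+ < Ba2+ < Cs+ < I-. From the smallest end, number 4 is Cs+.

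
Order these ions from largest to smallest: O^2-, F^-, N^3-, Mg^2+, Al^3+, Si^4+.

N^3- > O^2- > F^- > Mg^2+ > Al^3+ > Si^4+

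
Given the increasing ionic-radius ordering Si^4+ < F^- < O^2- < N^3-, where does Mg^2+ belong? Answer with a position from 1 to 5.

Each ion has 10 electrons. The ranking follows nuclear charge in reverse — greater Z gives a smaller radius. Si^4+ (Z=14), Mg^2+ (Z=12), F^- (Z=9), O^2- (Z=8), N^3- (Z=7).
Putting Mg^2+ in gives Si^4+ < Mg^2+ < F^- < O^2- < N^3-; it lands at slot 2.

2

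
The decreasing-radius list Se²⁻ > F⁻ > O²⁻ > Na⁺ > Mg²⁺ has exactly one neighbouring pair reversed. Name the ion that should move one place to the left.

O²⁻

Compare adjacent ions: they are isoelectronic (10 e⁻) and F has more protons than O (9 vs 8), making F⁻ smaller — yet in this decreasing list F⁻ sits before O²⁻. Nothing else is reversed, so O²⁻ should move one place to the left.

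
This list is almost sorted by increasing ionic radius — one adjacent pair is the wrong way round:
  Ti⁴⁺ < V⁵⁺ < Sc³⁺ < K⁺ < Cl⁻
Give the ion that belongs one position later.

Check each adjacent pair. Ti⁴⁺ and V⁵⁺ are reversed: V⁵⁺ and Ti⁴⁺ share 18 electrons; the higher nuclear charge on V (Z=23) contracts it more, so V⁵⁺ < Ti⁴⁺. No other neighbouring pair contradicts the periodic trends, so Ti⁴⁺ is the ion listed too early.

Ti⁴⁺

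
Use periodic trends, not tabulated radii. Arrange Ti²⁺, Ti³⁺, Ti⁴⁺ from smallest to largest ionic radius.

For a single element, ionic radius drops as positive charge rises — Ti⁴⁺ < Ti²⁺.

Ti⁴⁺ < Ti³⁺ < Ti²⁺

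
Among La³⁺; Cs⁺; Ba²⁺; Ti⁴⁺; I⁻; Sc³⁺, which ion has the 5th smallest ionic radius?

Tabulating Z and e⁻: Ti⁴⁺ has 18 e⁻ (Z=22), Sc³⁺ has 18 e⁻ (Z=21), La³⁺ has 54 e⁻ (Z=57), Ba²⁺ has 54 e⁻ (Z=56), Cs⁺ has 54 e⁻ (Z=55), I⁻ has 54 e⁻ (Z=53). Ti⁴⁺ < Sc³⁺ (both 18 e⁻, Z=22>21); Sc³⁺ < La³⁺ (same group, period 4 vs 6); La³⁺ < Ba²⁺ (both 54 e⁻, Z=57>56); Ba²⁺ < Cs⁺ (isoelectronic, higher Z=56 is smaller); Cs⁺ < I⁻ (isoelectronic, higher Z=55 is smaller).
So the order is Ti⁴⁺ < Sc³⁺ < La³⁺ < Ba²⁺ < Cs⁺ < I⁻; the 5th-smallest ion is Cs⁺.

Cs⁺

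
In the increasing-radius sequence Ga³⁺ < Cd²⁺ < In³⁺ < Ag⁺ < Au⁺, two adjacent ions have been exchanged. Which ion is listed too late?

In³⁺

Compare adjacent ions: In³⁺ and Cd²⁺ share 46 electrons; the higher nuclear charge on In (Z=49) contracts it more, so In³⁺ < Cd²⁺ — yet in this increasing list Cd²⁺ sits before In³⁺. Nothing else is reversed, so In³⁺ should move one place to the left.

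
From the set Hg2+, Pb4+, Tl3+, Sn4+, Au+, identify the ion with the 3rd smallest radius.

Sn4+: 46 e⁻, Z=50, Pb4+: 78 e⁻, Z=82, Tl3+: 78 e⁻, Z=81, Hg2+: 78 e⁻, Z=80, Au+: 78 e⁻, Z=79. Sn4+ < Pb4+ (same group, period 5 vs 6); Pb4+ < Tl3+ (both 78 e⁻, Z=82>81); Tl3+ < Hg2+ (both 78 e⁻, Z=81>80); Hg2+ < Au+ (both 78 e⁻, Z=80>79).
Full ascending order: Sn4+ < Pb4+ < Tl3+ < Hg2+ < Au+. Counting from the smallest, position 3 is Tl3+.

Tl3+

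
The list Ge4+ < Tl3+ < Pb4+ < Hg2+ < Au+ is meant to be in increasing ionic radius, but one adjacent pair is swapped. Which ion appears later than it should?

Pb4+

Check each adjacent pair. Tl3+ and Pb4+ are reversed: they are isoelectronic (78 e⁻) and Pb has more protons than Tl (82 vs 81), making Pb4+ smaller. No other neighbouring pair contradicts the periodic trends, so Pb4+ is the ion listed too late.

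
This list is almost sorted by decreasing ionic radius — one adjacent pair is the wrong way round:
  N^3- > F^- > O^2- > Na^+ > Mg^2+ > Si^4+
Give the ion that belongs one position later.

Compare adjacent ions: F^- and O^2- share 10 electrons; the higher nuclear charge on F (Z=9) contracts it more, so F^- < O^2- — yet in this decreasing list F^- sits before O^2-. Nothing else is reversed, so F^- should move one place to the right.

F^-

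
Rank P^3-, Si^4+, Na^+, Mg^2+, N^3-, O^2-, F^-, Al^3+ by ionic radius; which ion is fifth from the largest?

Na^+

Work out protons and electrons: Si^4+ has 10 e⁻ (Z=14), Al^3+ has 10 e⁻ (Z=13), Mg^2+ has 10 e⁻ (Z=12), Na^+ has 10 e⁻ (Z=11), F^- has 10 e⁻ (Z=9), O^2- has 10 e⁻ (Z=8), N^3- has 10 e⁻ (Z=7), P^3- has 18 e⁻ (Z=15). Si^4+ < Al^3+ (isoelectronic, higher Z=14 is smaller); Al^3+ < Mg^2+ (both 10 e⁻, Z=13>12); Mg^2+ < Na^+ (isoelectronic, higher Z=12 is smaller); Na^+ < F^- (isoelectronic, higher Z=11 is smaller); F^- < O^2- (isoelectronic, higher Z=9 is smaller); O^2- < N^3- (both 10 e⁻, Z=8>7); N^3- < P^3- (same group, 1 shell fewer).
So the order is Si^4+ < Al^3+ < Mg^2+ < Na^+ < F^- < O^2- < N^3- < P^3-; the 5th-largest ion is Na^+.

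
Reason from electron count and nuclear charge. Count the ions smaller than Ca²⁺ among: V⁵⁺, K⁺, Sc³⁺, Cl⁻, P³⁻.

These species are isoelectronic with 18 electrons. The only difference is the number of protons: V⁵⁺ (Z=23), Sc³⁺ (Z=21), Ca²⁺ (Z=20), K⁺ (Z=19), Cl⁻ (Z=17), P³⁻ (Z=15). The strongest nuclear pull (V⁵⁺) gives the smallest ion.
Ordering all of them (including Ca²⁺) by radius gives V⁵⁺ < Sc³⁺ < Ca²⁺ < K⁺ < Cl⁻ < P³⁻. That's 2.

2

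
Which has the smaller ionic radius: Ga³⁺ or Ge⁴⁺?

Ge⁴⁺

Isoelectronic series (28 e⁻ each). Size is set by nuclear charge: more protons means a smaller ion. Ge⁴⁺ (Z=32), Ga³⁺ (Z=31).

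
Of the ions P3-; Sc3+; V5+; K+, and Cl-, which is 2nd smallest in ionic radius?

Sc3+

These species are isoelectronic with 18 electrons. The only difference is the number of protons: V5+ (Z=23), Sc3+ (Z=21), K+ (Z=19), Cl- (Z=17), P3- (Z=15). The strongest nuclear pull (V5+) gives the smallest ion.
Ordering: V5+ < Sc3+ < K+ < Cl- < P3-. The 2nd smallest is Sc3+.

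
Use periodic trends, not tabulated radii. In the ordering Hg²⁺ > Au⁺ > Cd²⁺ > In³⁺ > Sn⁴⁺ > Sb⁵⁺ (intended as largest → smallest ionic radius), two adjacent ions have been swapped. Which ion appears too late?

Au⁺

Scanning neighbour by neighbour, only Hg²⁺/Au⁺ violates a trend: Hg²⁺ and Au⁺ share 78 electrons; the higher nuclear charge on Hg (Z=80) contracts it more, so Hg²⁺ < Au⁺. That makes Au⁺ the one sitting a position late relative to where it belongs.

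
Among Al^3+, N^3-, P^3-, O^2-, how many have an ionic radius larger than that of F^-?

3

Al^3+: 10 e⁻, Z=13, F^-: 10 e⁻, Z=9, O^2-: 10 e⁻, Z=8, N^3-: 10 e⁻, Z=7, P^3-: 18 e⁻, Z=15. Al^3+ < F^- (both 10 e⁻, Z=13>9); F^- < O^2- (isoelectronic, higher Z=9 is smaller); O^2- < N^3- (both 10 e⁻, Z=8>7); N^3- < P^3- (same group, period 2 vs 3).
Overall: Al^3+ < F^- < O^2- < N^3- < P^3-. F^- has 1 below it and 3 above. So 3 are larger.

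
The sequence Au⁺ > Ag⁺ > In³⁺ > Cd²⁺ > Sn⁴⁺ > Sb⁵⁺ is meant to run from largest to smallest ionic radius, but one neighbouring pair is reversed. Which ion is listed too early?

Scanning neighbour by neighbour, only In³⁺/Cd²⁺ violates a trend: they are isoelectronic (46 e⁻) and In has more protons than Cd (49 vs 48), making In³⁺ smaller. That makes In³⁺ the one sitting a position early relative to where it belongs.

In³⁺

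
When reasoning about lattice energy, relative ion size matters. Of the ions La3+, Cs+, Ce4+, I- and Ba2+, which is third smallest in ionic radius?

Each ion has 54 electrons. The ranking follows nuclear charge in reverse — greater Z gives a smaller radius. Ce4+ (Z=58), La3+ (Z=57), Ba2+ (Z=56), Cs+ (Z=55), I- (Z=53).
That gives Ce4+ < La3+ < Ba2+ < Cs+ < I-. From the smallest end, number 3 is Ba2+.

Ba2+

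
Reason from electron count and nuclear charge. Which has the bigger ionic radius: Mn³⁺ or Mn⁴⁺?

Mn³⁺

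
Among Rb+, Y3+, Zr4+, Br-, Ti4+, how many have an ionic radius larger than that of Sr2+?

Work out protons and electrons: Ti4+ (Z=22, 18 e⁻), Zr4+ (Z=40, 36 e⁻), Y3+ (Z=39, 36 e⁻), Sr2+ (Z=38, 36 e⁻), Rb+ (Z=37, 36 e⁻), Br- (Z=35, 36 e⁻). Ti4+ < Zr4+ (same group, period 4 vs 5); Zr4+ < Y3+ (both 36 e⁻, Z=40>39); Y3+ < Sr2+ (both 36 e⁻, Z=39>38); Sr2+ < Rb+ (both 36 e⁻, Z=38>37); Rb+ < Br- (isoelectronic, higher Z=37 is smaller).
Placing each against Sr2+: smaller — Ti4+, Zr4+, Y3+; larger — Rb+, Br-. That's 2.

2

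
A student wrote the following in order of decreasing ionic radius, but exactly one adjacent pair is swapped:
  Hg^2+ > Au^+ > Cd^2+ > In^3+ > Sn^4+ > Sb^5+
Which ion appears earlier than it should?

Check each adjacent pair. Hg^2+ and Au^+ are reversed: they are isoelectronic (78 e⁻) and Hg has more protons than Au (80 vs 79), making Hg^2+ smaller. No other neighbouring pair contradicts the periodic trends, so Hg^2+ is the ion listed too early.

Hg^2+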